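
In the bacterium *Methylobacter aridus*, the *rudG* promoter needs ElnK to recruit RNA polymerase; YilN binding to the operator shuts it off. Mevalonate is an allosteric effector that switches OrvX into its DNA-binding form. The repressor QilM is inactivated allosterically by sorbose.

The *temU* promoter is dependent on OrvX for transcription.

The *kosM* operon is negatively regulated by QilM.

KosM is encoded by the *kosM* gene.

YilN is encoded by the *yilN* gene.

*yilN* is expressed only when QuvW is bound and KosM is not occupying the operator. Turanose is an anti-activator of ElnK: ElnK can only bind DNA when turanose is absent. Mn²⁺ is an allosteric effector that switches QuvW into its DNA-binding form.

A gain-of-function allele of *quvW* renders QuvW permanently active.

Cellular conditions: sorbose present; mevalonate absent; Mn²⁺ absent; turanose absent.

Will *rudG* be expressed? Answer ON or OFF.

QuvW is constitutively active in this strain.
Sorbose is present, so QilM is inactive.
With no repressor bound, *kosM* is transcribed.
So KosM is produced and active.
With repressor KosM bound, *yilN* is not transcribed.
So YilN is not produced.
Turanose is absent, so ElnK is active.
No repressor is bound and ElnK is active, so *rudG* is transcribed.

ON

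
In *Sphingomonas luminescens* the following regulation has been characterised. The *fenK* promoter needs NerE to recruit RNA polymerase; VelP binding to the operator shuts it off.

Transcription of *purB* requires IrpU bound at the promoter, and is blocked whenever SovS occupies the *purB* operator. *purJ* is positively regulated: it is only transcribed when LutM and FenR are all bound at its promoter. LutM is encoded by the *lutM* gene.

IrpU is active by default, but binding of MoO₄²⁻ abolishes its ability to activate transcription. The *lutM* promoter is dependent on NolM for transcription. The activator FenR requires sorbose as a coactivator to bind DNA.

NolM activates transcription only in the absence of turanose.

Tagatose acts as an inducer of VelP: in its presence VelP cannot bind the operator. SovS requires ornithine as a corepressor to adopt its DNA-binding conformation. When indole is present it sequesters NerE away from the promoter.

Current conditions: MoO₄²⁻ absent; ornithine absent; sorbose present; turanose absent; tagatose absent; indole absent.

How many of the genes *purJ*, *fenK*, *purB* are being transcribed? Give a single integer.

Turanose is absent, so NolM is active.
No repressor is bound and NolM is active, so *lutM* is transcribed.
So LutM is produced and active.
Sorbose is present, so FenR is active.
No repressor is bound and LutM and FenR are active, so *purJ* is transcribed.
→ *purJ* is ON.
Indole is absent, so NerE is active.
Tagatose is absent, so VelP is active.
With repressor VelP bound, *fenK* is not transcribed.
→ *fenK* is OFF.
MoO₄²⁻ is absent, so IrpU is active.
Ornithine is absent, so SovS is inactive.
No repressor is bound and IrpU is active, so *purB* is transcribed.
→ *purB* is ON.
2 of the 3 genes are transcribed.

2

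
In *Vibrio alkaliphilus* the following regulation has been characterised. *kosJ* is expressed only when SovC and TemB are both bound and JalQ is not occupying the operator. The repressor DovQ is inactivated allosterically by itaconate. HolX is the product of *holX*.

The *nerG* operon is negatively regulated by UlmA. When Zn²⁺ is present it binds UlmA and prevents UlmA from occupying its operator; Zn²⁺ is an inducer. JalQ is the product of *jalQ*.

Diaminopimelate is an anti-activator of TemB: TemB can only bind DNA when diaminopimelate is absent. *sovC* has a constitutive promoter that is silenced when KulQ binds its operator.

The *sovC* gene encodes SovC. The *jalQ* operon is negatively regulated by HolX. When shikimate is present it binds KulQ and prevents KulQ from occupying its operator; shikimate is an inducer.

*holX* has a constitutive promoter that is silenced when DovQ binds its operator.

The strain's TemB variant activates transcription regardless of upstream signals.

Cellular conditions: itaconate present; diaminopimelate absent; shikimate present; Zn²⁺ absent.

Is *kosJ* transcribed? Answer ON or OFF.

Itaconate is present, so DovQ is inactive.
With no repressor bound, *holX* is transcribed.
So HolX is produced and active.
With repressor HolX bound, *jalQ* is not transcribed.
So JalQ is not produced.
Shikimate is present, so KulQ is inactive.
With no repressor bound, *sovC* is transcribed.
So SovC is produced and active.
TemB is constitutively active in this strain.
No repressor is bound and SovC and TemB are active, so *kosJ* is transcribed.

ON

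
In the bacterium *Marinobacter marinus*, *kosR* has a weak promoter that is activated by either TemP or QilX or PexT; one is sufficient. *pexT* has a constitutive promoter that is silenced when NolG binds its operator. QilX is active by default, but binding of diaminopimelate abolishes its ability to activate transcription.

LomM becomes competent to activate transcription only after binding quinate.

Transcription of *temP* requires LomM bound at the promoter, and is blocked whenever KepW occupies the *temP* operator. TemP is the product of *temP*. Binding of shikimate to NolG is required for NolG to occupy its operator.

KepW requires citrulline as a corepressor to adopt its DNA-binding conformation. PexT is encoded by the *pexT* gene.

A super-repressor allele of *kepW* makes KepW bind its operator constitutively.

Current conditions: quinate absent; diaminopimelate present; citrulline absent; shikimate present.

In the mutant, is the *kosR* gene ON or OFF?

Quinate is absent, so LomM is inactive.
KepW is constitutively active in this strain.
With repressor KepW bound, *temP* is not transcribed.
So TemP is not produced.
Diaminopimelate is present, so QilX is inactive.
Shikimate is present, so NolG is active.
With repressor NolG bound, *pexT* is not transcribed.
So PexT is not produced.
No activator is available at the *kosR* promoter, so *kosR* is not transcribed.

OFF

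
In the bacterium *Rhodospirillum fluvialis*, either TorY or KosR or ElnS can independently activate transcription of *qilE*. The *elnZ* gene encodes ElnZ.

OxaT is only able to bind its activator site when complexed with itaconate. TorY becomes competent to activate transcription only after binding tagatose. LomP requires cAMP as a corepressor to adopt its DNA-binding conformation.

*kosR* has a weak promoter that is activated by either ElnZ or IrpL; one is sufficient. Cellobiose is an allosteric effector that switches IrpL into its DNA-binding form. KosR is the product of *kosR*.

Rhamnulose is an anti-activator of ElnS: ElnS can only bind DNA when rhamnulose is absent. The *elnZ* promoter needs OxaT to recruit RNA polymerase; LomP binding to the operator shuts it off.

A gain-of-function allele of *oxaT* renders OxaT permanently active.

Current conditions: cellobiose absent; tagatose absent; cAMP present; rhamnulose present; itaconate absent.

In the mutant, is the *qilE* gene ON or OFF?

OFF

Tagatose is absent, so TorY is inactive.
cAMP is present, so LomP is active.
OxaT is constitutively active in this strain.
With repressor LomP bound, *elnZ* is not transcribed.
So ElnZ is not produced.
Cellobiose is absent, so IrpL is inactive.
No activator is available at the *kosR* promoter, so *kosR* is not transcribed.
So KosR is not produced.
Rhamnulose is present, so ElnS is inactive.
No activator is available at the *qilE* promoter, so *qilE* is not transcribed.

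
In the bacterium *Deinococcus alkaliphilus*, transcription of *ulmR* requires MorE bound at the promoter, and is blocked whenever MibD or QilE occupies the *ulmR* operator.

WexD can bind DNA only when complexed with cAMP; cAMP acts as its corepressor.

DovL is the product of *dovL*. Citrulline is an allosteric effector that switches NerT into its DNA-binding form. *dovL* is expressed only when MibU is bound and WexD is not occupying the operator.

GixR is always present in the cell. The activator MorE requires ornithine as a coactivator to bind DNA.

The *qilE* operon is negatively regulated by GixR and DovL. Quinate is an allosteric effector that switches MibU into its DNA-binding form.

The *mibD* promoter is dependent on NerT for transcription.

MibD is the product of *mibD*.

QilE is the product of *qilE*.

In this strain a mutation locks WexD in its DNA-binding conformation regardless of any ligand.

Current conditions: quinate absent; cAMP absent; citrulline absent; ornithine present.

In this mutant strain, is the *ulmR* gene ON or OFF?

Ornithine is present, so MorE is active.
Citrulline is absent, so NerT is inactive.
Required activator NerT is absent, so *mibD* is not transcribed.
So MibD is not produced.
GixR is produced constitutively and is active.
Quinate is absent, so MibU is inactive.
WexD is constitutively active in this strain.
With repressor WexD bound, *dovL* is not transcribed.
So DovL is not produced.
With repressor GixR bound, *qilE* is not transcribed.
So QilE is not produced.
No repressor is bound and MorE is active, so *ulmR* is transcribed.

ON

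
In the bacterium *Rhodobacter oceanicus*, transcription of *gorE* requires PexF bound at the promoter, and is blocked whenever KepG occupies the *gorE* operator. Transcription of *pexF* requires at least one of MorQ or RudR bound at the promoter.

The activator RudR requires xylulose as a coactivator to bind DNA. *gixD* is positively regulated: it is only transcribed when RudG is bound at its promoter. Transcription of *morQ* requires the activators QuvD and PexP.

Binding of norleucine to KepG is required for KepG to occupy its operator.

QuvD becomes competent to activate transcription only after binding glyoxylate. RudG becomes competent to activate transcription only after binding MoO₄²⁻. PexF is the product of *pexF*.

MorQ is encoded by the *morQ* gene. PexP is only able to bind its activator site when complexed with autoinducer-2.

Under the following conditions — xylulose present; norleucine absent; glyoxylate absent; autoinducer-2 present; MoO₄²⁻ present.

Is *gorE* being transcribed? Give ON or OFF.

ON

Glyoxylate is absent, so QuvD is inactive.
Autoinducer-2 is present, so PexP is active.
Required activator QuvD is absent, so *morQ* is not transcribed.
So MorQ is not produced.
Xylulose is present, so RudR is active.
Activator RudR is present, so *pexF* is transcribed.
So PexF is produced and active.
Norleucine is absent, so KepG is inactive.
No repressor is bound and PexF is active, so *gorE* is transcribed.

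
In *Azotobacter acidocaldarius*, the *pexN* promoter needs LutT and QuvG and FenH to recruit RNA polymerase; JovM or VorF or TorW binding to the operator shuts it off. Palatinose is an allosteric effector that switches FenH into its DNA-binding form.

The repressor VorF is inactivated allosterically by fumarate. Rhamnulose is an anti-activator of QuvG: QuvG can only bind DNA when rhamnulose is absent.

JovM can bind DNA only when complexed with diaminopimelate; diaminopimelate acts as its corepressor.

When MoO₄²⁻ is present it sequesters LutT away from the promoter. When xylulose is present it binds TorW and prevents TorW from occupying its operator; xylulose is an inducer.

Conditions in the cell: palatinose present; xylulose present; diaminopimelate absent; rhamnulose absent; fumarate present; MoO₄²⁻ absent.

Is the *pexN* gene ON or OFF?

ON

MoO₄²⁻ is absent, so LutT is active.
Diaminopimelate is absent, so JovM is inactive.
Fumarate is present, so VorF is inactive.
Rhamnulose is absent, so QuvG is active.
Xylulose is present, so TorW is inactive.
Palatinose is present, so FenH is active.
No repressor is bound and LutT and QuvG and FenH are active, so *pexN* is transcribed.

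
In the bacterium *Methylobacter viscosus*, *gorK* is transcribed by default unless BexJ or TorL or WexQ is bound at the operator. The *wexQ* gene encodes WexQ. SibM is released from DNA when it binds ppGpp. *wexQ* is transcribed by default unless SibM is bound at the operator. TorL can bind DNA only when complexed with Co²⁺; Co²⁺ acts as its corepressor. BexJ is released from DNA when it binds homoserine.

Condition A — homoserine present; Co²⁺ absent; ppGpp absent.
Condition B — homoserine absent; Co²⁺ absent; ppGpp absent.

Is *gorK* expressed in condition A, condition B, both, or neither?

A only

Condition A:
Homoserine is present, so BexJ is inactive.
Co²⁺ is absent, so TorL is inactive.
ppGpp is absent, so SibM is active.
With repressor SibM bound, *wexQ* is not transcribed.
So WexQ is not produced.
With no repressor bound, *gorK* is transcribed.
→ *gorK* is ON in A.
Condition B:
Homoserine is absent, so BexJ is active.
Co²⁺ is absent, so TorL is inactive.
ppGpp is absent, so SibM is active.
With repressor SibM bound, *wexQ* is not transcribed.
So WexQ is not produced.
With repressor BexJ bound, *gorK* is not transcribed.
→ *gorK* is OFF in B.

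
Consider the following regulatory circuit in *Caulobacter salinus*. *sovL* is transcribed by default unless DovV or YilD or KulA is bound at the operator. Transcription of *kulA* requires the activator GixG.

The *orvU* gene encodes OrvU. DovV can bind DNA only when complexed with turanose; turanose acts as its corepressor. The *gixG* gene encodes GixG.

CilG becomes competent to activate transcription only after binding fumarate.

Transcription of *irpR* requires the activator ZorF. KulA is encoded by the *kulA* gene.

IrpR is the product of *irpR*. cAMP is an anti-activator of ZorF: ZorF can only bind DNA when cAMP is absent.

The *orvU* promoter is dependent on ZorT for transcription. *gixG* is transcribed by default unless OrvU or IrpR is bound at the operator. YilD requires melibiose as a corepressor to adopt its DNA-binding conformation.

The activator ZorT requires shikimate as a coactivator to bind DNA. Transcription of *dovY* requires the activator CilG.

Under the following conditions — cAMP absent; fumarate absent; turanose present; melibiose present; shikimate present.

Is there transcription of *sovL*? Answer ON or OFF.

Turanose is present, so DovV is active.
Melibiose is present, so YilD is active.
Shikimate is present, so ZorT is active.
No repressor is bound and ZorT is active, so *orvU* is transcribed.
So OrvU is produced and active.
cAMP is absent, so ZorF is active.
No repressor is bound and ZorF is active, so *irpR* is transcribed.
So IrpR is produced and active.
With repressor OrvU bound, *gixG* is not transcribed.
So GixG is not produced.
Required activator GixG is absent, so *kulA* is not transcribed.
So KulA is not produced.
With repressor DovV bound, *sovL* is not transcribed.

OFF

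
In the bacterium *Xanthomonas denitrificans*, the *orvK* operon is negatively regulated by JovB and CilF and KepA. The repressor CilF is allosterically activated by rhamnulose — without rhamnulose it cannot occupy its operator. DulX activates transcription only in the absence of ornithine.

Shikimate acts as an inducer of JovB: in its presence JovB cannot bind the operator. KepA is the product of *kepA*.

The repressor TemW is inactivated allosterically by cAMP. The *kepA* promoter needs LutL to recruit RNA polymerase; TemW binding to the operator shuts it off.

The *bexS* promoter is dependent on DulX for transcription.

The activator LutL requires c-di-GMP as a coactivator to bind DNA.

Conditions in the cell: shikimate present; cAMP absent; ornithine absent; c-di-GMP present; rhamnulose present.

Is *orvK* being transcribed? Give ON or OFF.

Shikimate is present, so JovB is inactive.
Rhamnulose is present, so CilF is active.
cAMP is absent, so TemW is active.
c-di-GMP is present, so LutL is active.
With repressor TemW bound, *kepA* is not transcribed.
So KepA is not produced.
With repressor CilF bound, *orvK* is not transcribed.

OFF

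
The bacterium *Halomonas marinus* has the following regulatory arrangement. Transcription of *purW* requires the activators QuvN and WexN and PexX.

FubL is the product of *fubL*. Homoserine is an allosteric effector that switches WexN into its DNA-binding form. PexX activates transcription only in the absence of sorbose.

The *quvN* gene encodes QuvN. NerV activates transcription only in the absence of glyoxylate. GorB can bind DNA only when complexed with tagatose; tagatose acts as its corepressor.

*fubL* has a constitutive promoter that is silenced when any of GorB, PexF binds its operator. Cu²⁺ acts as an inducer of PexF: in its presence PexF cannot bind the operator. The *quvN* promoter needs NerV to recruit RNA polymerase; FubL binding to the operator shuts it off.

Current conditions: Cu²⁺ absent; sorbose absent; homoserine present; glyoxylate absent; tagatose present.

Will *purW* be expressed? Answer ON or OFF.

ON

Glyoxylate is absent, so NerV is active.
Tagatose is present, so GorB is active.
Cu²⁺ is absent, so PexF is active.
With repressor GorB bound, *fubL* is not transcribed.
So FubL is not produced.
No repressor is bound and NerV is active, so *quvN* is transcribed.
So QuvN is produced and active.
Homoserine is present, so WexN is active.
Sorbose is absent, so PexX is active.
No repressor is bound and QuvN and WexN and PexX are active, so *purW* is transcribed.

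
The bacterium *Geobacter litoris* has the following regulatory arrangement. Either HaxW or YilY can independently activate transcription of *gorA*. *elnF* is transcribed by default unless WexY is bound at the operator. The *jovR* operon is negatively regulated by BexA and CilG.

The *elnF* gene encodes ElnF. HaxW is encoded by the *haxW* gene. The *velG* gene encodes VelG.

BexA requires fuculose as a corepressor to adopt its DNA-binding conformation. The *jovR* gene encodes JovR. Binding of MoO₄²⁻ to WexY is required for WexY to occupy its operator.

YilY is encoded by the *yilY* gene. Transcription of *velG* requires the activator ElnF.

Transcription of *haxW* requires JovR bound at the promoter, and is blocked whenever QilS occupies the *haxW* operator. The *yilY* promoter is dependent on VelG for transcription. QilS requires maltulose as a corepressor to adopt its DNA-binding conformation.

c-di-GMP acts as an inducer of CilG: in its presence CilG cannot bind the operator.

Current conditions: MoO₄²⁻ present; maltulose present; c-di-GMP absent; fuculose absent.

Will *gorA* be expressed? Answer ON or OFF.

Maltulose is present, so QilS is active.
Fuculose is absent, so BexA is inactive.
c-di-GMP is absent, so CilG is active.
With repressor CilG bound, *jovR* is not transcribed.
So JovR is not produced.
With repressor QilS bound, *haxW* is not transcribed.
So HaxW is not produced.
MoO₄²⁻ is present, so WexY is active.
With repressor WexY bound, *elnF* is not transcribed.
So ElnF is not produced.
Required activator ElnF is absent, so *velG* is not transcribed.
So VelG is not produced.
Required activator VelG is absent, so *yilY* is not transcribed.
So YilY is not produced.
No activator is available at the *gorA* promoter, so *gorA* is not transcribed.

OFF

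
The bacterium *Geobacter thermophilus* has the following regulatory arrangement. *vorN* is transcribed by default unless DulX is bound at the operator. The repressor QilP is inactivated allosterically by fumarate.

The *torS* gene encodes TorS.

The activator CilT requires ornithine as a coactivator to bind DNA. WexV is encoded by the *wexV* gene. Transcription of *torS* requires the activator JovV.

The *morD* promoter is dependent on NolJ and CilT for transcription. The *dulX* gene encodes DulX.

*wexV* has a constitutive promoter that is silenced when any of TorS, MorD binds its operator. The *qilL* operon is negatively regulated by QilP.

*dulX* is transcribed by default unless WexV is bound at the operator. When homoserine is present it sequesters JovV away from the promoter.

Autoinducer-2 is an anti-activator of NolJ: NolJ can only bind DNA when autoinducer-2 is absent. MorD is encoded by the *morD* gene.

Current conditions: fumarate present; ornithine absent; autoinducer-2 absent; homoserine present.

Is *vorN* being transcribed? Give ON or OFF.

ON

Homoserine is present, so JovV is inactive.
Required activator JovV is absent, so *torS* is not transcribed.
So TorS is not produced.
Autoinducer-2 is absent, so NolJ is active.
Ornithine is absent, so CilT is inactive.
Required activator CilT is absent, so *morD* is not transcribed.
So MorD is not produced.
With no repressor bound, *wexV* is transcribed.
So WexV is produced and active.
With repressor WexV bound, *dulX* is not transcribed.
So DulX is not produced.
With no repressor bound, *vorN* is transcribed.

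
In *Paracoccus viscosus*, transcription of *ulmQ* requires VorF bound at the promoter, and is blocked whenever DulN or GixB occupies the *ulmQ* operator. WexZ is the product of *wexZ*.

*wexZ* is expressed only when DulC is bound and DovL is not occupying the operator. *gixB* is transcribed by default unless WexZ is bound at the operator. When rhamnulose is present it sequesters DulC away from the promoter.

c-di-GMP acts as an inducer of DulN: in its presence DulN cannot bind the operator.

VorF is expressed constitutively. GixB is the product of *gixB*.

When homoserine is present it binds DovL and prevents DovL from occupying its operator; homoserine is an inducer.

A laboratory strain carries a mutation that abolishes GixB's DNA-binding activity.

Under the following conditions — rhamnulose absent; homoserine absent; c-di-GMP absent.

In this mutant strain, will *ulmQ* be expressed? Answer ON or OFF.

OFF

c-di-GMP is absent, so DulN is active.
VorF is produced constitutively and is active.
GixB is non-functional in this strain, so it has no effect.
With repressor DulN bound, *ulmQ* is not transcribed.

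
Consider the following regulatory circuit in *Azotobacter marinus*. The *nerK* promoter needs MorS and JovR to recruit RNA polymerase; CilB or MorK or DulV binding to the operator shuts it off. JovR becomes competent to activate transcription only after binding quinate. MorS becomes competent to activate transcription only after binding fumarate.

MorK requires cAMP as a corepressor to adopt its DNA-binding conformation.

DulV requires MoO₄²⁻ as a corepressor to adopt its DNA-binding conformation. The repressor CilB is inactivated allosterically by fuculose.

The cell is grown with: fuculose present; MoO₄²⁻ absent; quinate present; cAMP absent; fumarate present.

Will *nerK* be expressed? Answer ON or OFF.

ON

Fuculose is present, so CilB is inactive.
Fumarate is present, so MorS is active.
cAMP is absent, so MorK is inactive.
MoO₄²⁻ is absent, so DulV is inactive.
Quinate is present, so JovR is active.
No repressor is bound and MorS and JovR are active, so *nerK* is transcribed.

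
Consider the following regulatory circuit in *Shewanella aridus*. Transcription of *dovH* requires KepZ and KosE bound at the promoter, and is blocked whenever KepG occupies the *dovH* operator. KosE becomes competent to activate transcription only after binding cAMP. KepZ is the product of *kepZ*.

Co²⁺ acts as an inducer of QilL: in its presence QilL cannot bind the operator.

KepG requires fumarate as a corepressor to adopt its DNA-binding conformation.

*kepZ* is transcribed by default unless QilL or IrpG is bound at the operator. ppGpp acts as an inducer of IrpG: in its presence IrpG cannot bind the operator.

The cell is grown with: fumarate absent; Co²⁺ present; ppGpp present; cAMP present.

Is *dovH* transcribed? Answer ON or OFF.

Co²⁺ is present, so QilL is inactive.
ppGpp is present, so IrpG is inactive.
With no repressor bound, *kepZ* is transcribed.
So KepZ is produced and active.
cAMP is present, so KosE is active.
Fumarate is absent, so KepG is inactive.
No repressor is bound and KepZ and KosE are active, so *dovH* is transcribed.

ON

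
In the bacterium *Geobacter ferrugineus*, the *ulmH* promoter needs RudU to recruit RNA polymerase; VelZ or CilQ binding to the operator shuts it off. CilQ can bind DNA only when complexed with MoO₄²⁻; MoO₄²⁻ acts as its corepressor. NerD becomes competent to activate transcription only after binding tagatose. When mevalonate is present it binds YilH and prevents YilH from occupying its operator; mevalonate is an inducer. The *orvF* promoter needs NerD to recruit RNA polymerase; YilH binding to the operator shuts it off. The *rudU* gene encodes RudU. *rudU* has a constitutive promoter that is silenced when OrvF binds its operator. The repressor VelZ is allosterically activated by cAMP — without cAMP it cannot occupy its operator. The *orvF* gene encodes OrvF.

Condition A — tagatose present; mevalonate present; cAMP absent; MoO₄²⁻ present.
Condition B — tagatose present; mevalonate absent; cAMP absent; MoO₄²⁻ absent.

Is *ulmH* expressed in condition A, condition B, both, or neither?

B only

Condition A:
Tagatose is present, so NerD is active.
Mevalonate is present, so YilH is inactive.
No repressor is bound and NerD is active, so *orvF* is transcribed.
So OrvF is produced and active.
With repressor OrvF bound, *rudU* is not transcribed.
So RudU is not produced.
cAMP is absent, so VelZ is inactive.
MoO₄²⁻ is present, so CilQ is active.
With repressor CilQ bound, *ulmH* is not transcribed.
→ *ulmH* is OFF in A.
Condition B:
Tagatose is present, so NerD is active.
Mevalonate is absent, so YilH is active.
With repressor YilH bound, *orvF* is not transcribed.
So OrvF is not produced.
With no repressor bound, *rudU* is transcribed.
So RudU is produced and active.
cAMP is absent, so VelZ is inactive.
MoO₄²⁻ is absent, so CilQ is inactive.
No repressor is bound and RudU is active, so *ulmH* is transcribed.
→ *ulmH* is ON in B.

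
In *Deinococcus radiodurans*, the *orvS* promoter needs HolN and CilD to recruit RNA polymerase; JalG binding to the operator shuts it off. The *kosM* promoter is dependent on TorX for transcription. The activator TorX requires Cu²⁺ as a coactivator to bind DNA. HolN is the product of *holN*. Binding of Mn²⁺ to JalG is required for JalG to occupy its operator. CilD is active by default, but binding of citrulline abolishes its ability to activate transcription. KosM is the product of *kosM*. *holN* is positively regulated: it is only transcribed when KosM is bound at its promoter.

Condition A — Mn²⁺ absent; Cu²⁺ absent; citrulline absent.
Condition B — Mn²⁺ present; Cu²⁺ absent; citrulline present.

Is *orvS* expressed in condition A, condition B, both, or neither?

neither

Condition A:
Mn²⁺ is absent, so JalG is inactive.
Cu²⁺ is absent, so TorX is inactive.
Required activator TorX is absent, so *kosM* is not transcribed.
So KosM is not produced.
Required activator KosM is absent, so *holN* is not transcribed.
So HolN is not produced.
Citrulline is absent, so CilD is active.
Required activator HolN is absent, so *orvS* is not transcribed.
→ *orvS* is OFF in A.
Condition B:
Mn²⁺ is present, so JalG is active.
Cu²⁺ is absent, so TorX is inactive.
Required activator TorX is absent, so *kosM* is not transcribed.
So KosM is not produced.
Required activator KosM is absent, so *holN* is not transcribed.
So HolN is not produced.
Citrulline is present, so CilD is inactive.
With repressor JalG bound, *orvS* is not transcribed.
→ *orvS* is OFF in B.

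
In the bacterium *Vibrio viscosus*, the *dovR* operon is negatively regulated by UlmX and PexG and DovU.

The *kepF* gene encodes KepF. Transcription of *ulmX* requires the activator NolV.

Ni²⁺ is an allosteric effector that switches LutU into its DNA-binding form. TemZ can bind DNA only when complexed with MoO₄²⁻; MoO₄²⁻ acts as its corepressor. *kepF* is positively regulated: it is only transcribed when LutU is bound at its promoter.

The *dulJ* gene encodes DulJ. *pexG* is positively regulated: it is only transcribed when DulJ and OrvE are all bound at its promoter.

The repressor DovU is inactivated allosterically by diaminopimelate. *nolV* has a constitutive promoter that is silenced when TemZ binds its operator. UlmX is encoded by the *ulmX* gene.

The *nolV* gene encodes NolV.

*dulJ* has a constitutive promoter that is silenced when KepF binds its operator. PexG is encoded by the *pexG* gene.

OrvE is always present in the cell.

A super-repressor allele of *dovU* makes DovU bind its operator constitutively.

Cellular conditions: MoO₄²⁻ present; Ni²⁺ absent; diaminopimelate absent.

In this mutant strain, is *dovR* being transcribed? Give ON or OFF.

OFF

MoO₄²⁻ is present, so TemZ is active.
With repressor TemZ bound, *nolV* is not transcribed.
So NolV is not produced.
Required activator NolV is absent, so *ulmX* is not transcribed.
So UlmX is not produced.
Ni²⁺ is absent, so LutU is inactive.
Required activator LutU is absent, so *kepF* is not transcribed.
So KepF is not produced.
With no repressor bound, *dulJ* is transcribed.
So DulJ is produced and active.
OrvE is produced constitutively and is active.
No repressor is bound and DulJ and OrvE are active, so *pexG* is transcribed.
So PexG is produced and active.
DovU is constitutively active in this strain.
With repressor PexG bound, *dovR* is not transcribed.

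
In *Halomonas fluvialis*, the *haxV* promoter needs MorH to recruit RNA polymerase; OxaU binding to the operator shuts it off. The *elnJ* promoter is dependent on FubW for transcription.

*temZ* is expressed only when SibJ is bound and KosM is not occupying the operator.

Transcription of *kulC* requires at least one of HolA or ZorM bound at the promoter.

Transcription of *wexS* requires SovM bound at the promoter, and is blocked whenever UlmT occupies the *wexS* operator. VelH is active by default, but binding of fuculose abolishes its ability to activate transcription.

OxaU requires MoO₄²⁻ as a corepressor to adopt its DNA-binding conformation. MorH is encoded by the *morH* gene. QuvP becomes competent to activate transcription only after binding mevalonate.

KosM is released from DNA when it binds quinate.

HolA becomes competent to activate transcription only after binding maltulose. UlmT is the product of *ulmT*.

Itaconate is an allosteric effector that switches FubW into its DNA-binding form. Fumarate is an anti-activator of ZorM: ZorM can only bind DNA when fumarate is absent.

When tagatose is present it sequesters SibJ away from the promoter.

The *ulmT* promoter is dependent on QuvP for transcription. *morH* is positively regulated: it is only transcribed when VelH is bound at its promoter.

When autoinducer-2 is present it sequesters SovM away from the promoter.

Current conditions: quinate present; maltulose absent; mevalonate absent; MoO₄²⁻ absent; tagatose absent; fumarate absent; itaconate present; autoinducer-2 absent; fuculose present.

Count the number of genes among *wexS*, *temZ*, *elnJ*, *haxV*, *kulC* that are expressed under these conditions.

Autoinducer-2 is absent, so SovM is active.
Mevalonate is absent, so QuvP is inactive.
Required activator QuvP is absent, so *ulmT* is not transcribed.
So UlmT is not produced.
No repressor is bound and SovM is active, so *wexS* is transcribed.
→ *wexS* is ON.
Quinate is present, so KosM is inactive.
Tagatose is absent, so SibJ is active.
No repressor is bound and SibJ is active, so *temZ* is transcribed.
→ *temZ* is ON.
Itaconate is present, so FubW is active.
No repressor is bound and FubW is active, so *elnJ* is transcribed.
→ *elnJ* is ON.
Fuculose is present, so VelH is inactive.
Required activator VelH is absent, so *morH* is not transcribed.
So MorH is not produced.
MoO₄²⁻ is absent, so OxaU is inactive.
Required activator MorH is absent, so *haxV* is not transcribed.
→ *haxV* is OFF.
Maltulose is absent, so HolA is inactive.
Fumarate is absent, so ZorM is active.
Activator ZorM is present, so *kulC* is transcribed.
→ *kulC* is ON.
4 of the 5 genes are transcribed.

4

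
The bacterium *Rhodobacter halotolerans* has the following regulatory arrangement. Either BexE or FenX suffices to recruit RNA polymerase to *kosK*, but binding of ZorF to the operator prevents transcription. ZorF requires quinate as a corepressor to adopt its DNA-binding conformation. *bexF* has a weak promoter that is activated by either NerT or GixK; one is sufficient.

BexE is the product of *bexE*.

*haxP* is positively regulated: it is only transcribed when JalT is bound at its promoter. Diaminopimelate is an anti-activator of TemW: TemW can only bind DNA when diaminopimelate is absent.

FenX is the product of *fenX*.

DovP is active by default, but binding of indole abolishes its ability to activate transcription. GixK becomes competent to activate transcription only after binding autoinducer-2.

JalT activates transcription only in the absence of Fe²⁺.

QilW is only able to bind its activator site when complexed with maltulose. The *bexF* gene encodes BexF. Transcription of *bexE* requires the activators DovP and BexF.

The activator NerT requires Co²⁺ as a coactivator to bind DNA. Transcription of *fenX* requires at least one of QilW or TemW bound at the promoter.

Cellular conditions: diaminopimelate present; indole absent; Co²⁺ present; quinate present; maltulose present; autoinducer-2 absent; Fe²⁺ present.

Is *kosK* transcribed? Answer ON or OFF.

OFF

Indole is absent, so DovP is active.
Co²⁺ is present, so NerT is active.
Autoinducer-2 is absent, so GixK is inactive.
Activator NerT is present, so *bexF* is transcribed.
So BexF is produced and active.
No repressor is bound and DovP and BexF are active, so *bexE* is transcribed.
So BexE is produced and active.
Maltulose is present, so QilW is active.
Diaminopimelate is present, so TemW is inactive.
Activator QilW is present, so *fenX* is transcribed.
So FenX is produced and active.
Quinate is present, so ZorF is active.
With repressor ZorF bound, *kosK* is not transcribed.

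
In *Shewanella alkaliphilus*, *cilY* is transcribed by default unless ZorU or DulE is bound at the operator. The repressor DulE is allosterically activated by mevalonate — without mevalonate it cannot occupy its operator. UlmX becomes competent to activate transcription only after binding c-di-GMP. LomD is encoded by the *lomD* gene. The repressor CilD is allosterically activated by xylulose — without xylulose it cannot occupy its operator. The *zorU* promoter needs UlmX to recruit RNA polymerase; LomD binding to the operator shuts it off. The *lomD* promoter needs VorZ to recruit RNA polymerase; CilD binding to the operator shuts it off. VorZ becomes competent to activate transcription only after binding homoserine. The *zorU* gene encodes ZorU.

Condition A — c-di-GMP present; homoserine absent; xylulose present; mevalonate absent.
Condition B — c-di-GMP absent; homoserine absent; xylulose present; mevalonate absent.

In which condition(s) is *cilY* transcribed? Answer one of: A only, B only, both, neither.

B only

Condition A:
c-di-GMP is present, so UlmX is active.
Homoserine is absent, so VorZ is inactive.
Xylulose is present, so CilD is active.
With repressor CilD bound, *lomD* is not transcribed.
So LomD is not produced.
No repressor is bound and UlmX is active, so *zorU* is transcribed.
So ZorU is produced and active.
Mevalonate is absent, so DulE is inactive.
With repressor ZorU bound, *cilY* is not transcribed.
→ *cilY* is OFF in A.
Condition B:
c-di-GMP is absent, so UlmX is inactive.
Homoserine is absent, so VorZ is inactive.
Xylulose is present, so CilD is active.
With repressor CilD bound, *lomD* is not transcribed.
So LomD is not produced.
Required activator UlmX is absent, so *zorU* is not transcribed.
So ZorU is not produced.
Mevalonate is absent, so DulE is inactive.
With no repressor bound, *cilY* is transcribed.
→ *cilY* is ON in B.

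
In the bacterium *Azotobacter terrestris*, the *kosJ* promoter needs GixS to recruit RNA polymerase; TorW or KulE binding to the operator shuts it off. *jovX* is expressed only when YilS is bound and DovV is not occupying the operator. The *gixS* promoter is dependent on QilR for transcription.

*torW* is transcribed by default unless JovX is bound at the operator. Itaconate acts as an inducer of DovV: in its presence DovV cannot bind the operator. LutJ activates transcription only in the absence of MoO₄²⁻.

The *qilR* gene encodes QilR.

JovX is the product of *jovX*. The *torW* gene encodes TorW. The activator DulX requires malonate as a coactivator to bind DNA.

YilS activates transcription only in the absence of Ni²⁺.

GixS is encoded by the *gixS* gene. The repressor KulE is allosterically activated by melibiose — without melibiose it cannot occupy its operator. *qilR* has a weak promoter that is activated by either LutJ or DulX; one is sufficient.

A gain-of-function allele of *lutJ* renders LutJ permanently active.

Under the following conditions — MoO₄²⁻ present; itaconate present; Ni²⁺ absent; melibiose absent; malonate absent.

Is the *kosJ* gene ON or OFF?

ON

Ni²⁺ is absent, so YilS is active.
Itaconate is present, so DovV is inactive.
No repressor is bound and YilS is active, so *jovX* is transcribed.
So JovX is produced and active.
With repressor JovX bound, *torW* is not transcribed.
So TorW is not produced.
LutJ is constitutively active in this strain.
Malonate is absent, so DulX is inactive.
Activator LutJ is present, so *qilR* is transcribed.
So QilR is produced and active.
No repressor is bound and QilR is active, so *gixS* is transcribed.
So GixS is produced and active.
Melibiose is absent, so KulE is inactive.
No repressor is bound and GixS is active, so *kosJ* is transcribed.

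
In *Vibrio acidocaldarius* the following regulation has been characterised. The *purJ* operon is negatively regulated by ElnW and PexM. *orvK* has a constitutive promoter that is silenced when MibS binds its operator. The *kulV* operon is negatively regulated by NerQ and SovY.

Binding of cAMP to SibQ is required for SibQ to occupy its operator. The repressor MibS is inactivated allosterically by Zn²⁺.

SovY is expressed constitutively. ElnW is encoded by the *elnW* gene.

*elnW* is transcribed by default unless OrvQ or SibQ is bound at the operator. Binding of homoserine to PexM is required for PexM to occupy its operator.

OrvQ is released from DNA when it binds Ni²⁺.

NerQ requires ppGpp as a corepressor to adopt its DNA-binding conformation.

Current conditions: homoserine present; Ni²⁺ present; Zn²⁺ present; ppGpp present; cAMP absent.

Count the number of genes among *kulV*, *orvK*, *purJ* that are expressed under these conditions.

ppGpp is present, so NerQ is active.
SovY is produced constitutively and is active.
With repressor NerQ bound, *kulV* is not transcribed.
→ *kulV* is OFF.
Zn²⁺ is present, so MibS is inactive.
With no repressor bound, *orvK* is transcribed.
→ *orvK* is ON.
Ni²⁺ is present, so OrvQ is inactive.
cAMP is absent, so SibQ is inactive.
With no repressor bound, *elnW* is transcribed.
So ElnW is produced and active.
Homoserine is present, so PexM is active.
With repressor ElnW bound, *purJ* is not transcribed.
→ *purJ* is OFF.
1 of the 3 genes is transcribed.

1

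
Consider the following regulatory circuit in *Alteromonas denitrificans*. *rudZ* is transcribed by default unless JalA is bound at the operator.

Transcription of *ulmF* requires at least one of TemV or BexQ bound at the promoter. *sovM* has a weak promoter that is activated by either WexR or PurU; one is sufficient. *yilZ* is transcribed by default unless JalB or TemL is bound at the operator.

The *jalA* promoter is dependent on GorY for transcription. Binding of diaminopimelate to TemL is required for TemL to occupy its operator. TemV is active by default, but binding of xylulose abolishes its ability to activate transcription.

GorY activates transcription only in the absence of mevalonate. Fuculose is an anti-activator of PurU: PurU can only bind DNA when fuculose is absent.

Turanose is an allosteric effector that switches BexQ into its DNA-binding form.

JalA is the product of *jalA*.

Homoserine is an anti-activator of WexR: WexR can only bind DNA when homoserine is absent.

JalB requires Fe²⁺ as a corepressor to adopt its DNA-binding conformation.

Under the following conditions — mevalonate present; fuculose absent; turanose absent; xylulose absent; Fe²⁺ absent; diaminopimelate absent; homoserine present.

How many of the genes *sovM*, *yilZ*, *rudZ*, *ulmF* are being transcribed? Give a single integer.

4

Homoserine is present, so WexR is inactive.
Fuculose is absent, so PurU is active.
Activator PurU is present, so *sovM* is transcribed.
→ *sovM* is ON.
Fe²⁺ is absent, so JalB is inactive.
Diaminopimelate is absent, so TemL is inactive.
With no repressor bound, *yilZ* is transcribed.
→ *yilZ* is ON.
Mevalonate is present, so GorY is inactive.
Required activator GorY is absent, so *jalA* is not transcribed.
So JalA is not produced.
With no repressor bound, *rudZ* is transcribed.
→ *rudZ* is ON.
Xylulose is absent, so TemV is active.
Turanose is absent, so BexQ is inactive.
Activator TemV is present, so *ulmF* is transcribed.
→ *ulmF* is ON.
4 of the 4 genes are transcribed.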